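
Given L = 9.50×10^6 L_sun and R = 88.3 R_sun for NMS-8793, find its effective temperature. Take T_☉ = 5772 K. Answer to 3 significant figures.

3.41×10^4 K

T/T_☉ = (L/L_☉)^(1/4) / (R/R_☉)^(1/2)
T = 5772 × (9.50×10^6)^(1/4) / √(88.3) = 5772 × 55.52 / 9.397 = 3.410×10^4 K.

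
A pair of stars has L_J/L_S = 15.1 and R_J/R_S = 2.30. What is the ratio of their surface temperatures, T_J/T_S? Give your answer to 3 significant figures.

L ∝ R²T⁴ gives T ∝ (L/R²)^(1/4), so
T_J/T_S = (15.1 / 2.30²)^(1/4) = (2.854)^(1/4) = 1.300.

1.30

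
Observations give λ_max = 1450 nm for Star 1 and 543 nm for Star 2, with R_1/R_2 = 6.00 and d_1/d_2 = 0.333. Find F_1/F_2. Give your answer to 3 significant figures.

Wien's law: T_1/T_2 = λ_2/λ_1 = 543/1450 = 0.3745.
L_1/L_2 = (R_1/R_2)²(T_1/T_2)⁴ = (6.00)²(0.3745)⁴ = 0.7080.
F_1/F_2 = (L_1/L_2)/(d_1/d_2)² = 0.7080/(0.333)² = 6.385.

6.38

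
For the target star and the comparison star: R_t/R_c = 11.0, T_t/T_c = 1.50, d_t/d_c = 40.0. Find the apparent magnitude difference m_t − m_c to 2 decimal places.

1.04

L_t/L_c = (11.0)²(1.50)⁴ = 612.6.
F_t/F_c = (L_t/L_c)/(d_t/d_c)² = 612.6/1600 = 0.3829.
m_t − m_c = −2.5 log₁₀(0.3829) = 1.04.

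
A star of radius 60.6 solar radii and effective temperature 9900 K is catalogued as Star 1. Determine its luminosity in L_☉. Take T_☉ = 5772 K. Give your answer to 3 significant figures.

L/L_☉ = (R/R_☉)² (T/T_☉)⁴ = (60.6)² × (9900/5772)⁴
       = 3672 × (1.715)⁴ = 3672 × 8.654 = 3.178×10^4.

3.18×10^4 L_☉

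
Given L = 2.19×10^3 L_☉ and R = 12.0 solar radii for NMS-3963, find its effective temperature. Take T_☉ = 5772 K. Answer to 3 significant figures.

T/T_☉ = (L/L_☉)^(1/4) / (R/R_☉)^(1/2)
T = 5772 × (2.19×10^3)^(1/4) / √(12.0) = 5772 × 6.841 / 3.464 = 1.140×10^4 K.

1.14×10^4 K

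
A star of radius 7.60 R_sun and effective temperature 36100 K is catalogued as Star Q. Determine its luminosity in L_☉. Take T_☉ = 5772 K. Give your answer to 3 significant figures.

L/L_☉ = (R/R_☉)² (T/T_☉)⁴ = (7.60)² × (36100/5772)⁴
       = 57.76 × (6.254)⁴ = 57.76 × 1530 = 8.838×10^4.

8.84×10^4 L_☉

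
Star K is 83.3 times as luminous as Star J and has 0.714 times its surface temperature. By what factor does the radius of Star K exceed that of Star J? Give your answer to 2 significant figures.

18

L ∝ R²T⁴ gives R ∝ √L / T², so
R_K/R_J = √(83.3) / (0.714)² = 9.127 / 0.5098 = 17.90.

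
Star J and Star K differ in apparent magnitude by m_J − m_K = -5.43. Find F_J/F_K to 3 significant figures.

F_J/F_K = 10^(−(m_J − m_K)/2.5) = 10^(5.43/2.5) = 10^2.172 = 148.6.

149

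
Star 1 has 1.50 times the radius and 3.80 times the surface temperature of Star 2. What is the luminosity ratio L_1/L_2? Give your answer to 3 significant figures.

469

From the Stefan–Boltzmann law, L ∝ R²T⁴, so
L_1/L_2 = (R_1/R_2)² (T_1/T_2)⁴ = (1.50)² × (3.80)⁴ = 2.250 × 208.5 = 469.2.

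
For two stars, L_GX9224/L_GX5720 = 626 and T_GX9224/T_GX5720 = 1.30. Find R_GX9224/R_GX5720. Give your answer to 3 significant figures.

14.8

L ∝ R²T⁴ gives R ∝ √L / T², so
R_GX9224/R_GX5720 = √(626) / (1.30)² = 25.02 / 1.690 = 14.80.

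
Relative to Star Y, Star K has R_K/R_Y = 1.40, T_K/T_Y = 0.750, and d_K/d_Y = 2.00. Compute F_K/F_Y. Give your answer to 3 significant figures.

L_K/L_Y = (R_K/R_Y)²(T_K/T_Y)⁴ = (1.40)² × (0.750)⁴ = 0.6202.
F_K/F_Y = (L_K/L_Y)/(d_K/d_Y)² = 0.6202 / (2.00)² = 0.1550.

0.155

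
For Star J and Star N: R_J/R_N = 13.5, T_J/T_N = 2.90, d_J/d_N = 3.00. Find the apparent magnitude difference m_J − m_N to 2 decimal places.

L_J/L_N = (13.5)²(2.90)⁴ = 1.289×10^4.
F_J/F_N = (L_J/L_N)/(d_J/d_N)² = 1.289×10^4/9.000 = 1432.
m_J − m_N = −2.5 log₁₀(1432) = -7.89.

-7.89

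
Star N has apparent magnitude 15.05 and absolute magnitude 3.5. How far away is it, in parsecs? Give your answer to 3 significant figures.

2.04×10^3 pc

m − M = 5 log₁₀(d/10 pc)
15.05 − (3.5) = 11.55 = 5 log₁₀(d/10)
d = 10 × 10^(11.55/5) = 10 × 10^2.310 = 2042 pc.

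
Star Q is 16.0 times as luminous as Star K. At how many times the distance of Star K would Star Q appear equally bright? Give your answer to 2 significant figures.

Equal flux requires L_Q/d_Q² = L_K/d_K², so d_Q/d_K = √(L_Q/L_K)
= √(16.0) = 4.000.

4.0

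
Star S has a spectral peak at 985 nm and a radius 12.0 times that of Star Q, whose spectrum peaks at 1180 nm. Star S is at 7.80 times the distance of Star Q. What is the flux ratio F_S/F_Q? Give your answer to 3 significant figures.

4.87

Wien's law: T_S/T_Q = λ_Q/λ_S = 1180/985 = 1.198.
L_S/L_Q = (R_S/R_Q)²(T_S/T_Q)⁴ = (12.0)²(1.198)⁴ = 296.6.
F_S/F_Q = (L_S/L_Q)/(d_S/d_Q)² = 296.6/(7.80)² = 4.875.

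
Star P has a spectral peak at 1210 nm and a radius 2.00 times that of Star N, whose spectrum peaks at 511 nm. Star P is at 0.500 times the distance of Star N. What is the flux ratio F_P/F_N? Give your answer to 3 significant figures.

0.509

Wien's law: T_P/T_N = λ_N/λ_P = 511/1210 = 0.4223.
L_P/L_N = (R_P/R_N)²(T_P/T_N)⁴ = (2.00)²(0.4223)⁴ = 0.1272.
F_P/F_N = (L_P/L_N)/(d_P/d_N)² = 0.1272/(0.500)² = 0.5089.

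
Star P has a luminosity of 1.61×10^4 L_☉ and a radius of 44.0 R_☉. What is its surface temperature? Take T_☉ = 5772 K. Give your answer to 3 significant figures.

T/T_☉ = (L/L_☉)^(1/4) / (R/R_☉)^(1/2)
T = 5772 × (1.61×10^4)^(1/4) / √(44.0) = 5772 × 11.26 / 6.633 = 9802 K.

9.80×10^3 K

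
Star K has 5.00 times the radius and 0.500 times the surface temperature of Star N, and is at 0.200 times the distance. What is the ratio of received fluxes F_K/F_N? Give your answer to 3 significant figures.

39.1

L_K/L_N = (R_K/R_N)²(T_K/T_N)⁴ = (5.00)² × (0.500)⁴ = 1.562.
F_K/F_N = (L_K/L_N)/(d_K/d_N)² = 1.562 / (0.200)² = 39.06.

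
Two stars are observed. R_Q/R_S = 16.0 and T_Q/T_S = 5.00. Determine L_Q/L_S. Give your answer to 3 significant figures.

1.60×10^5

From the Stefan–Boltzmann law, L ∝ R²T⁴, so
L_Q/L_S = (R_Q/R_S)² (T_Q/T_S)⁴ = (16.0)² × (5.00)⁴ = 256.0 × 625.0 = 1.600×10^5.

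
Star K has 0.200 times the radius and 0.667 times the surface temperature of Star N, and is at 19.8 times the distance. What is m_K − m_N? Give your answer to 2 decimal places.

11.74

L_K/L_N = (0.200)²(0.667)⁴ = 0.007917.
F_K/F_N = (L_K/L_N)/(d_K/d_N)² = 0.007917/392.0 = 2.019×10^-5.
m_K − m_N = −2.5 log₁₀(2.019×10^-5) = 11.74.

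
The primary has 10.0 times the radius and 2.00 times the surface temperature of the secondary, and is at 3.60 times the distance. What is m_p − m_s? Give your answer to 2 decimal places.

L_p/L_s = (10.0)²(2.00)⁴ = 1600.
F_p/F_s = (L_p/L_s)/(d_p/d_s)² = 1600/12.96 = 123.5.
m_p − m_s = −2.5 log₁₀(123.5) = -5.23.

-5.23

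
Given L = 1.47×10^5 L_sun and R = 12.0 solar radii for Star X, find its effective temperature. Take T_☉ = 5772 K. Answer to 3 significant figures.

T/T_☉ = (L/L_☉)^(1/4) / (R/R_☉)^(1/2)
T = 5772 × (1.47×10^5)^(1/4) / √(12.0) = 5772 × 19.58 / 3.464 = 3.263×10^4 K.

3.26×10^4 K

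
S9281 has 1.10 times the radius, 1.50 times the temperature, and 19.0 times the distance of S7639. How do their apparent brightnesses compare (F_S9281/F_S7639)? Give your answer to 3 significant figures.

L_S9281/L_S7639 = (R_S9281/R_S7639)²(T_S9281/T_S7639)⁴ = (1.10)² × (1.50)⁴ = 6.126.
F_S9281/F_S7639 = (L_S9281/L_S7639)/(d_S9281/d_S7639)² = 6.126 / (19.0)² = 0.01697.

0.0170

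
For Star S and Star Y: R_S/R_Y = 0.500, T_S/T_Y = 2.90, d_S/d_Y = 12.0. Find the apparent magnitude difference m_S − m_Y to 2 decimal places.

L_S/L_Y = (0.500)²(2.90)⁴ = 17.68.
F_S/F_Y = (L_S/L_Y)/(d_S/d_Y)² = 17.68/144.0 = 0.1228.
m_S − m_Y = −2.5 log₁₀(0.1228) = 2.28.

2.28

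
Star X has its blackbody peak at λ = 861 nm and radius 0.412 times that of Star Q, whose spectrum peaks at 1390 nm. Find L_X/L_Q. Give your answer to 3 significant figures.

1.15

Wien's law gives T ∝ 1/λ_max, so T_X/T_Q = λ_Q/λ_X = 1390/861 = 1.614.
Then L ∝ R²T⁴ gives L_X/L_Q = (0.412)² × (1.614)⁴ = 0.1697 × 6.793 = 1.153.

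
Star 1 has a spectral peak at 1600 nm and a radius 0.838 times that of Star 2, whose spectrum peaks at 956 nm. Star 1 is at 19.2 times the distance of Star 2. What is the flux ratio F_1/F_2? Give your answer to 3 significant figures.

2.43×10^-4

Wien's law: T_1/T_2 = λ_2/λ_1 = 956/1600 = 0.5975.
L_1/L_2 = (R_1/R_2)²(T_1/T_2)⁴ = (0.838)²(0.5975)⁴ = 0.08950.
F_1/F_2 = (L_1/L_2)/(d_1/d_2)² = 0.08950/(19.2)² = 2.428×10^-4.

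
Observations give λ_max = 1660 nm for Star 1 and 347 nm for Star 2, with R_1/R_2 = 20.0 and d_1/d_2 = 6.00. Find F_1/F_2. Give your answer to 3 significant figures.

0.0212

Wien's law: T_1/T_2 = λ_2/λ_1 = 347/1660 = 0.2090.
L_1/L_2 = (R_1/R_2)²(T_1/T_2)⁴ = (20.0)²(0.2090)⁴ = 0.7637.
F_1/F_2 = (L_1/L_2)/(d_1/d_2)² = 0.7637/(6.00)² = 0.02122.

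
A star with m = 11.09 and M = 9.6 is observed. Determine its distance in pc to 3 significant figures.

m − M = 5 log₁₀(d/10 pc)
11.09 − (9.6) = 1.49 = 5 log₁₀(d/10)
d = 10 × 10^(1.49/5) = 10 × 10^0.298 = 19.86 pc.

19.9 pc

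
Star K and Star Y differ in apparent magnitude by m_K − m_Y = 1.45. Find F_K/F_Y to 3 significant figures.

0.263

F_K/F_Y = 10^(−(m_K − m_Y)/2.5) = 10^(-1.45/2.5) = 10^-0.580 = 0.2630.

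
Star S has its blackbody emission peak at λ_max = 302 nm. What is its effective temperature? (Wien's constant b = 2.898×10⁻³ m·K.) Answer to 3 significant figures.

9.60×10^3 K

T = b/λ_max = 2.898×10⁻³ / (302×10⁻⁹) = 9596 K.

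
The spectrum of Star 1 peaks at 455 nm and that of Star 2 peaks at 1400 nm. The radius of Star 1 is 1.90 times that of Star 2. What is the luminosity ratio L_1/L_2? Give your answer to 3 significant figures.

324

Wien's law gives T ∝ 1/λ_max, so T_1/T_2 = λ_2/λ_1 = 1400/455 = 3.077.
Then L ∝ R²T⁴ gives L_1/L_2 = (1.90)² × (3.077)⁴ = 3.610 × 89.63 = 323.6.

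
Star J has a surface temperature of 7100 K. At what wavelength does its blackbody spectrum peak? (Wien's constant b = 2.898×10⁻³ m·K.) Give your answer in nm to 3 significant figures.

λ_max = b/T = 2.898×10⁻³ / 7100 = 4.08×10^-7 m = 408.2 nm.

408 nm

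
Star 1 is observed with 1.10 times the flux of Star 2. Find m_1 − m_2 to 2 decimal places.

-0.10

m_1 − m_2 = −2.5 log₁₀(F_1/F_2) = −2.5 log₁₀(1.10) = −2.5 × (0.041) = -0.103.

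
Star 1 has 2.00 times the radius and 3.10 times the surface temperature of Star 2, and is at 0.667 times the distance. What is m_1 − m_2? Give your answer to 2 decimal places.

L_1/L_2 = (2.00)²(3.10)⁴ = 369.4.
F_1/F_2 = (L_1/L_2)/(d_1/d_2)² = 369.4/0.4449 = 830.3.
m_1 − m_2 = −2.5 log₁₀(830.3) = -7.30.

-7.30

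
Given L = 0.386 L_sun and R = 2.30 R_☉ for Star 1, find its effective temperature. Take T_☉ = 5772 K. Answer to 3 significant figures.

T/T_☉ = (L/L_☉)^(1/4) / (R/R_☉)^(1/2)
T = 5772 × (0.386)^(1/4) / √(2.30) = 5772 × 0.7882 / 1.517 = 3000 K.

3.00×10^3 K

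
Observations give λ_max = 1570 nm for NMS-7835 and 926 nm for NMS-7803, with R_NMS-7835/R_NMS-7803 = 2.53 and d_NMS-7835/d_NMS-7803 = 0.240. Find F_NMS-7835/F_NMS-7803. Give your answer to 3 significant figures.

Wien's law: T_NMS-7835/T_NMS-7803 = λ_NMS-7803/λ_NMS-7835 = 926/1570 = 0.5898.
L_NMS-7835/L_NMS-7803 = (R_NMS-7835/R_NMS-7803)²(T_NMS-7835/T_NMS-7803)⁴ = (2.53)²(0.5898)⁴ = 0.7746.
F_NMS-7835/F_NMS-7803 = (L_NMS-7835/L_NMS-7803)/(d_NMS-7835/d_NMS-7803)² = 0.7746/(0.240)² = 13.45.

13.4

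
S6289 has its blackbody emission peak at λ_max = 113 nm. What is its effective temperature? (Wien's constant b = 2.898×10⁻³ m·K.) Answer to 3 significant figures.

T = b/λ_max = 2.898×10⁻³ / (113×10⁻⁹) = 2.565×10^4 K.

2.56×10^4 K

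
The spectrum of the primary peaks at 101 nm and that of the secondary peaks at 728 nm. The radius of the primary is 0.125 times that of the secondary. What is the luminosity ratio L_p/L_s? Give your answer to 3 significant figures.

Wien's law gives T ∝ 1/λ_max, so T_p/T_s = λ_s/λ_p = 728/101 = 7.208.
Then L ∝ R²T⁴ gives L_p/L_s = (0.125)² × (7.208)⁴ = 0.01562 × 2699 = 42.18.

42.2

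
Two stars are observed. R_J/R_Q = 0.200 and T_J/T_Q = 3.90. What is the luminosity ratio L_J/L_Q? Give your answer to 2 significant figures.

9.3

From the Stefan–Boltzmann law, L ∝ R²T⁴, so
L_J/L_Q = (R_J/R_Q)² (T_J/T_Q)⁴ = (0.200)² × (3.90)⁴ = 0.04000 × 231.3 = 9.254.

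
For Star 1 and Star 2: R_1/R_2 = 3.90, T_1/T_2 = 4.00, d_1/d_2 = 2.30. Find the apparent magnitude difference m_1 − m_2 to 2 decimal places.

L_1/L_2 = (3.90)²(4.00)⁴ = 3894.
F_1/F_2 = (L_1/L_2)/(d_1/d_2)² = 3894/5.290 = 736.1.
m_1 − m_2 = −2.5 log₁₀(736.1) = -7.17.

-7.17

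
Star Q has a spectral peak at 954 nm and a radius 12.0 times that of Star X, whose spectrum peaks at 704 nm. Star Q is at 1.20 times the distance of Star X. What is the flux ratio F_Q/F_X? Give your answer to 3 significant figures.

Wien's law: T_Q/T_X = λ_X/λ_Q = 704/954 = 0.7379.
L_Q/L_X = (R_Q/R_X)²(T_Q/T_X)⁴ = (12.0)²(0.7379)⁴ = 42.70.
F_Q/F_X = (L_Q/L_X)/(d_Q/d_X)² = 42.70/(1.20)² = 29.65.

29.7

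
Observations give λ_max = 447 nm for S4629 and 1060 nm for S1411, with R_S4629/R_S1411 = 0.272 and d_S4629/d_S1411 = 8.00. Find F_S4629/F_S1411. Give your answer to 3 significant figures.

Wien's law: T_S4629/T_S1411 = λ_S1411/λ_S4629 = 1060/447 = 2.371.
L_S4629/L_S1411 = (R_S4629/R_S1411)²(T_S4629/T_S1411)⁴ = (0.272)²(2.371)⁴ = 2.340.
F_S4629/F_S1411 = (L_S4629/L_S1411)/(d_S4629/d_S1411)² = 2.340/(8.00)² = 0.03656.

0.0366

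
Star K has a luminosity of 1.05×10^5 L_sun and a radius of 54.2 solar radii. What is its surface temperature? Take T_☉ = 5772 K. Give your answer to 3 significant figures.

1.41×10^4 K

T/T_☉ = (L/L_☉)^(1/4) / (R/R_☉)^(1/2)
T = 5772 × (1.05×10^5)^(1/4) / √(54.2) = 5772 × 18.00 / 7.362 = 1.411×10^4 K.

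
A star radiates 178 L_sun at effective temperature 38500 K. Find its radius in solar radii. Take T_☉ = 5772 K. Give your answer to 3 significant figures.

0.300 solar radii

R/R_☉ = √(L/L_☉) / (T/T_☉)² = √(178) / (6.670)²
       = 13.34 / 44.49 = 0.2999.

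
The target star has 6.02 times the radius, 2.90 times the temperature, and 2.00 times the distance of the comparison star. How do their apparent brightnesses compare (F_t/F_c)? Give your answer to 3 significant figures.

L_t/L_c = (R_t/R_c)²(T_t/T_c)⁴ = (6.02)² × (2.90)⁴ = 2563.
F_t/F_c = (L_t/L_c)/(d_t/d_c)² = 2563 / (2.00)² = 640.8.

641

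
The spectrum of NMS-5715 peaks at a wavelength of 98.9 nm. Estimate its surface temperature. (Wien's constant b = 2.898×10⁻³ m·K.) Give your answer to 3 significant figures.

T = b/λ_max = 2.898×10⁻³ / (98.9×10⁻⁹) = 2.930×10^4 K.

2.93×10^4 K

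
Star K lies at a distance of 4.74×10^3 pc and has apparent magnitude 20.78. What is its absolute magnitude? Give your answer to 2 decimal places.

7.40

M = m − 5 log₁₀(d/10 pc) = 20.78 − 5 log₁₀(4.74×10^3/10)
  = 20.78 − 5 × 2.676 = 20.78 − 13.38 = 7.40.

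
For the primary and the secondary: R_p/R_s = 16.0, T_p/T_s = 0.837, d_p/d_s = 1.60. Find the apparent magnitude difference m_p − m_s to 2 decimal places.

-4.23

L_p/L_s = (16.0)²(0.837)⁴ = 125.6.
F_p/F_s = (L_p/L_s)/(d_p/d_s)² = 125.6/2.560 = 49.08.
m_p − m_s = −2.5 log₁₀(49.08) = -4.23.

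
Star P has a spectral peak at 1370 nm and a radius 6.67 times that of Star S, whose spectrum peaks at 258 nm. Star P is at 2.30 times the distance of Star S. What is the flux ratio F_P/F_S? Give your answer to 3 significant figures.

Wien's law: T_P/T_S = λ_S/λ_P = 258/1370 = 0.1883.
L_P/L_S = (R_P/R_S)²(T_P/T_S)⁴ = (6.67)²(0.1883)⁴ = 0.05596.
F_P/F_S = (L_P/L_S)/(d_P/d_S)² = 0.05596/(2.30)² = 0.01058.

0.0106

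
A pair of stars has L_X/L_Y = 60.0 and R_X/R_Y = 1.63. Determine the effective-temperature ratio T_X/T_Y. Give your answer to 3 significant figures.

2.18

L ∝ R²T⁴ gives T ∝ (L/R²)^(1/4), so
T_X/T_Y = (60.0 / 1.63²)^(1/4) = (22.58)^(1/4) = 2.180.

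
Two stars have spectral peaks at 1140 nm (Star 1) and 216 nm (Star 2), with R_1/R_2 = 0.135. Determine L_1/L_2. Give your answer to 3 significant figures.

Wien's law gives T ∝ 1/λ_max, so T_1/T_2 = λ_2/λ_1 = 216/1140 = 0.1895.
Then L ∝ R²T⁴ gives L_1/L_2 = (0.135)² × (0.1895)⁴ = 0.01823 × 0.001289 = 2.349×10^-5.

2.35×10^-5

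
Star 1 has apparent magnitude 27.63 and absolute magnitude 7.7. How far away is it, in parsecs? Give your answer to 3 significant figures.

9.68×10^4 pc

m − M = 5 log₁₀(d/10 pc)
27.63 − (7.7) = 19.93 = 5 log₁₀(d/10)
d = 10 × 10^(19.93/5) = 10 × 10^3.986 = 9.683×10^4 pc.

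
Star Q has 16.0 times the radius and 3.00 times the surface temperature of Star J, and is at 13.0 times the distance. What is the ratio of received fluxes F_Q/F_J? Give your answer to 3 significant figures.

L_Q/L_J = (R_Q/R_J)²(T_Q/T_J)⁴ = (16.0)² × (3.00)⁴ = 2.074×10^4.
F_Q/F_J = (L_Q/L_J)/(d_Q/d_J)² = 2.074×10^4 / (13.0)² = 122.7.

123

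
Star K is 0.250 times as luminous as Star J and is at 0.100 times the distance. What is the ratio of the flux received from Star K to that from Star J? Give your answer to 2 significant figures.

25

F = L/(4πd²), so F_K/F_J = (L_K/L_J) / (d_K/d_J)²
= 0.250 / (0.100)² = 0.250 / 0.01000 = 25.00.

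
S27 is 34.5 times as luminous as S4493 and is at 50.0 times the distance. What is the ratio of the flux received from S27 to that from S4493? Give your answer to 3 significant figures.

0.0138

F = L/(4πd²), so F_S27/F_S4493 = (L_S27/L_S4493) / (d_S27/d_S4493)²
= 34.5 / (50.0)² = 34.5 / 2500 = 0.01380.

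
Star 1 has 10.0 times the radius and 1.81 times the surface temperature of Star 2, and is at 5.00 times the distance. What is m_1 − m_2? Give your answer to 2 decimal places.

-4.08

L_1/L_2 = (10.0)²(1.81)⁴ = 1073.
F_1/F_2 = (L_1/L_2)/(d_1/d_2)² = 1073/25.00 = 42.93.
m_1 − m_2 = −2.5 log₁₀(42.93) = -4.08.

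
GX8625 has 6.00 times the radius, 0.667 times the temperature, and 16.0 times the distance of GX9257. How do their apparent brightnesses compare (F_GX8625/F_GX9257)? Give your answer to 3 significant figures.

0.0278

L_GX8625/L_GX9257 = (R_GX8625/R_GX9257)²(T_GX8625/T_GX9257)⁴ = (6.00)² × (0.667)⁴ = 7.125.
F_GX8625/F_GX9257 = (L_GX8625/L_GX9257)/(d_GX8625/d_GX9257)² = 7.125 / (16.0)² = 0.02783.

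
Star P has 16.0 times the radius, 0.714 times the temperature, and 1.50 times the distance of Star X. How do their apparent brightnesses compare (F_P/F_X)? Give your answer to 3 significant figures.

29.6

L_P/L_X = (R_P/R_X)²(T_P/T_X)⁴ = (16.0)² × (0.714)⁴ = 66.53.
F_P/F_X = (L_P/L_X)/(d_P/d_X)² = 66.53 / (1.50)² = 29.57.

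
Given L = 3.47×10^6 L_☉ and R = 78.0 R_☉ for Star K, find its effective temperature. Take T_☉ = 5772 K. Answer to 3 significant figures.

T/T_☉ = (L/L_☉)^(1/4) / (R/R_☉)^(1/2)
T = 5772 × (3.47×10^6)^(1/4) / √(78.0) = 5772 × 43.16 / 8.832 = 2.821×10^4 K.

2.82×10^4 K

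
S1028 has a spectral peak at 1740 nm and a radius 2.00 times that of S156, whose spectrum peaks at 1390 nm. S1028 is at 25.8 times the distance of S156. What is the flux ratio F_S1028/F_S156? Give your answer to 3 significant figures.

Wien's law: T_S1028/T_S156 = λ_S156/λ_S1028 = 1390/1740 = 0.7989.
L_S1028/L_S156 = (R_S1028/R_S156)²(T_S1028/T_S156)⁴ = (2.00)²(0.7989)⁴ = 1.629.
F_S1028/F_S156 = (L_S1028/L_S156)/(d_S1028/d_S156)² = 1.629/(25.8)² = 0.002447.

0.00245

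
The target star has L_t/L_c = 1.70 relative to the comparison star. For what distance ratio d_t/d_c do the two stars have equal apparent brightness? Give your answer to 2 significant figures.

Equal flux requires L_t/d_t² = L_c/d_c², so d_t/d_c = √(L_t/L_c)
= √(1.70) = 1.304.

1.3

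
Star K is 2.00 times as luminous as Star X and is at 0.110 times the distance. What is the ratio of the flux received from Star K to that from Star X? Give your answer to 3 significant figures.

F = L/(4πd²), so F_K/F_X = (L_K/L_X) / (d_K/d_X)²
= 2.00 / (0.110)² = 2.00 / 0.01210 = 165.3.

165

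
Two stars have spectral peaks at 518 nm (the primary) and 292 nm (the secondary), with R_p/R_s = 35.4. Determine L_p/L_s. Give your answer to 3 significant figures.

127

Wien's law gives T ∝ 1/λ_max, so T_p/T_s = λ_s/λ_p = 292/518 = 0.5637.
Then L ∝ R²T⁴ gives L_p/L_s = (35.4)² × (0.5637)⁴ = 1253 × 0.1010 = 126.5.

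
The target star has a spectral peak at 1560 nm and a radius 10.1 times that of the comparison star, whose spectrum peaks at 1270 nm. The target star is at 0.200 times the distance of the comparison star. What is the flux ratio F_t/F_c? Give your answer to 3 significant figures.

Wien's law: T_t/T_c = λ_c/λ_t = 1270/1560 = 0.8141.
L_t/L_c = (R_t/R_c)²(T_t/T_c)⁴ = (10.1)²(0.8141)⁴ = 44.81.
F_t/F_c = (L_t/L_c)/(d_t/d_c)² = 44.81/(0.200)² = 1120.

1.12×10^3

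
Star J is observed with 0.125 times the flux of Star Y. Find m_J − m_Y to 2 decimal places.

m_J − m_Y = −2.5 log₁₀(F_J/F_Y) = −2.5 log₁₀(0.125) = −2.5 × (-0.903) = 2.258.

2.26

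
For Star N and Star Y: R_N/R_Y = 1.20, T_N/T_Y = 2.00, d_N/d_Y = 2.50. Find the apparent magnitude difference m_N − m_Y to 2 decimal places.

L_N/L_Y = (1.20)²(2.00)⁴ = 23.04.
F_N/F_Y = (L_N/L_Y)/(d_N/d_Y)² = 23.04/6.250 = 3.686.
m_N − m_Y = −2.5 log₁₀(3.686) = -1.42.

-1.42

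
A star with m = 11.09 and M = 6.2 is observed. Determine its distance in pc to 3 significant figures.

m − M = 5 log₁₀(d/10 pc)
11.09 − (6.2) = 4.89 = 5 log₁₀(d/10)
d = 10 × 10^(4.89/5) = 10 × 10^0.978 = 95.06 pc.

95.1 pc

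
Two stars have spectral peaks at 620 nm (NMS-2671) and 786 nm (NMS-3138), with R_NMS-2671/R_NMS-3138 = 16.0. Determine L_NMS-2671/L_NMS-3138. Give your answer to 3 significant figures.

661

Wien's law gives T ∝ 1/λ_max, so T_NMS-2671/T_NMS-3138 = λ_NMS-3138/λ_NMS-2671 = 786/620 = 1.268.
Then L ∝ R²T⁴ gives L_NMS-2671/L_NMS-3138 = (16.0)² × (1.268)⁴ = 256.0 × 2.583 = 661.2.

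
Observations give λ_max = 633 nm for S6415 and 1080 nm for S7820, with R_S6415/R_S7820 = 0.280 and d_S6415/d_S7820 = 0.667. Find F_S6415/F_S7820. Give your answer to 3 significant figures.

Wien's law: T_S6415/T_S7820 = λ_S7820/λ_S6415 = 1080/633 = 1.706.
L_S6415/L_S7820 = (R_S6415/R_S7820)²(T_S6415/T_S7820)⁴ = (0.280)²(1.706)⁴ = 0.6643.
F_S6415/F_S7820 = (L_S6415/L_S7820)/(d_S6415/d_S7820)² = 0.6643/(0.667)² = 1.493.

1.49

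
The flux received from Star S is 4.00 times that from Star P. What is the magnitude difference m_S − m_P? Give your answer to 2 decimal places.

-1.51

m_S − m_P = −2.5 log₁₀(F_S/F_P) = −2.5 log₁₀(4.00) = −2.5 × (0.602) = -1.505.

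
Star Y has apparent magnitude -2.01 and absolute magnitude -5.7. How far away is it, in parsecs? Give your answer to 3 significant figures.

54.7 pc

m − M = 5 log₁₀(d/10 pc)
-2.01 − (-5.7) = 3.69 = 5 log₁₀(d/10)
d = 10 × 10^(3.69/5) = 10 × 10^0.738 = 54.70 pc.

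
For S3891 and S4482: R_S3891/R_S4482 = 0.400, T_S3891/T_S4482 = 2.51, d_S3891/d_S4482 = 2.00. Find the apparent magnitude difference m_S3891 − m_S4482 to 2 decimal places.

L_S3891/L_S4482 = (0.400)²(2.51)⁴ = 6.351.
F_S3891/F_S4482 = (L_S3891/L_S4482)/(d_S3891/d_S4482)² = 6.351/4.000 = 1.588.
m_S3891 − m_S4482 = −2.5 log₁₀(1.588) = -0.50.

-0.50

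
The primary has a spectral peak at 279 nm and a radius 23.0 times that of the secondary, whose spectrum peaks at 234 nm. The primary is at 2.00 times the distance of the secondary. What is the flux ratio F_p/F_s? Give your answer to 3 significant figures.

65.4

Wien's law: T_p/T_s = λ_s/λ_p = 234/279 = 0.8387.
L_p/L_s = (R_p/R_s)²(T_p/T_s)⁴ = (23.0)²(0.8387)⁴ = 261.8.
F_p/F_s = (L_p/L_s)/(d_p/d_s)² = 261.8/(2.00)² = 65.44.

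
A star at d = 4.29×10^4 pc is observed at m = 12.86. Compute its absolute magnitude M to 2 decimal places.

M = m − 5 log₁₀(d/10 pc) = 12.86 − 5 log₁₀(4.29×10^4/10)
  = 12.86 − 5 × 3.632 = 12.86 − 18.16 = -5.30.

-5.30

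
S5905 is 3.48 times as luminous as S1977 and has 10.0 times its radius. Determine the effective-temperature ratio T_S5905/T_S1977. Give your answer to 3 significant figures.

L ∝ R²T⁴ gives T ∝ (L/R²)^(1/4), so
T_S5905/T_S1977 = (3.48 / 10.0²)^(1/4) = (0.03480)^(1/4) = 0.4319.

0.432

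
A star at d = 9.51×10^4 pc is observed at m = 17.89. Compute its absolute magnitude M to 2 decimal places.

-2.00

M = m − 5 log₁₀(d/10 pc) = 17.89 − 5 log₁₀(9.51×10^4/10)
  = 17.89 − 5 × 3.978 = 17.89 − 19.89 = -2.00.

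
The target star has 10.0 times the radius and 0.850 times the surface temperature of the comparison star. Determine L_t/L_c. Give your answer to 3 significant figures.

From the Stefan–Boltzmann law, L ∝ R²T⁴, so
L_t/L_c = (R_t/R_c)² (T_t/T_c)⁴ = (10.0)² × (0.850)⁴ = 100.0 × 0.5220 = 52.20.

52.2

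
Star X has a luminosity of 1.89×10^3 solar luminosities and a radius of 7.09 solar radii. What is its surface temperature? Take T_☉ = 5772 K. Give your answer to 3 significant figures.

1.43×10^4 K

T/T_☉ = (L/L_☉)^(1/4) / (R/R_☉)^(1/2)
T = 5772 × (1.89×10^3)^(1/4) / √(7.09) = 5772 × 6.593 / 2.663 = 1.429×10^4 K.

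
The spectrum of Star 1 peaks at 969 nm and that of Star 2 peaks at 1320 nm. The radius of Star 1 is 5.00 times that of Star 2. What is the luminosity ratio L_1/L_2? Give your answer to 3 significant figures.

Wien's law gives T ∝ 1/λ_max, so T_1/T_2 = λ_2/λ_1 = 1320/969 = 1.362.
Then L ∝ R²T⁴ gives L_1/L_2 = (5.00)² × (1.362)⁴ = 25.00 × 3.444 = 86.09.

86.1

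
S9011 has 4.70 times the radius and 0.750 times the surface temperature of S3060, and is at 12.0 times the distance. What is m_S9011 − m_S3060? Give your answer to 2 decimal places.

3.28

L_S9011/L_S3060 = (4.70)²(0.750)⁴ = 6.989.
F_S9011/F_S3060 = (L_S9011/L_S3060)/(d_S9011/d_S3060)² = 6.989/144.0 = 0.04854.
m_S9011 − m_S3060 = −2.5 log₁₀(0.04854) = 3.28.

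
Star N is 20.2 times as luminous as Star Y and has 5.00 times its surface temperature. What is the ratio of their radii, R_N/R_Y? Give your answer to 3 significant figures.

0.180

L ∝ R²T⁴ gives R ∝ √L / T², so
R_N/R_Y = √(20.2) / (5.00)² = 4.494 / 25.00 = 0.1798.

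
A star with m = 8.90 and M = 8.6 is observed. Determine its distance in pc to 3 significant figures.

m − M = 5 log₁₀(d/10 pc)
8.90 − (8.6) = 0.30 = 5 log₁₀(d/10)
d = 10 × 10^(0.30/5) = 10 × 10^0.060 = 11.48 pc.

11.5 pc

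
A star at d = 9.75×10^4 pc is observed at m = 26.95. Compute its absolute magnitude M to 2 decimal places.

7.00

M = m − 5 log₁₀(d/10 pc) = 26.95 − 5 log₁₀(9.75×10^4/10)
  = 26.95 − 5 × 3.989 = 26.95 − 19.95 = 7.00.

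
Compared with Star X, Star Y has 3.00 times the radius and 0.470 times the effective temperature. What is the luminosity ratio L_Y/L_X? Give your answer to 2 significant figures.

0.44

From the Stefan–Boltzmann law, L ∝ R²T⁴, so
L_Y/L_X = (R_Y/R_X)² (T_Y/T_X)⁴ = (3.00)² × (0.470)⁴ = 9.000 × 0.04880 = 0.4392.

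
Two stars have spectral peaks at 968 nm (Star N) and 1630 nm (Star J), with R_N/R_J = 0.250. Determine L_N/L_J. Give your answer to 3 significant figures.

0.502

Wien's law gives T ∝ 1/λ_max, so T_N/T_J = λ_J/λ_N = 1630/968 = 1.684.
Then L ∝ R²T⁴ gives L_N/L_J = (0.250)² × (1.684)⁴ = 0.06250 × 8.040 = 0.5025.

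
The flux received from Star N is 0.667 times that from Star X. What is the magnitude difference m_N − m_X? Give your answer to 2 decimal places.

0.44

m_N − m_X = −2.5 log₁₀(F_N/F_X) = −2.5 log₁₀(0.667) = −2.5 × (-0.176) = 0.440.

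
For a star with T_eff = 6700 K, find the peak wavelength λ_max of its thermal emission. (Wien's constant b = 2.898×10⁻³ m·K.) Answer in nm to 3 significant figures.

λ_max = b/T = 2.898×10⁻³ / 6700 = 4.33×10^-7 m = 432.5 nm.

433 nm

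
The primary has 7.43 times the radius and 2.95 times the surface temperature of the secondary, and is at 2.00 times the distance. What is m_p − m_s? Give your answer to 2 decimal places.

-7.55

L_p/L_s = (7.43)²(2.95)⁴ = 4181.
F_p/F_s = (L_p/L_s)/(d_p/d_s)² = 4181/4.000 = 1045.
m_p − m_s = −2.5 log₁₀(1045) = -7.55.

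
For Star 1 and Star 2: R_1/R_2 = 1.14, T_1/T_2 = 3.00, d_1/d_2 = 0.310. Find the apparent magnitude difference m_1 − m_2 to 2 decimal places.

L_1/L_2 = (1.14)²(3.00)⁴ = 105.3.
F_1/F_2 = (L_1/L_2)/(d_1/d_2)² = 105.3/0.09610 = 1095.
m_1 − m_2 = −2.5 log₁₀(1095) = -7.60.

-7.60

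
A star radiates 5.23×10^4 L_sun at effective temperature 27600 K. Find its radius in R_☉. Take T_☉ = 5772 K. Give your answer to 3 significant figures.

10.0 R_☉

R/R_☉ = √(L/L_☉) / (T/T_☉)² = √(5.23×10^4) / (4.782)²
       = 228.7 / 22.86 = 10.00.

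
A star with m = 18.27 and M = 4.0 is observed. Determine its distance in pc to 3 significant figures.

7.14×10^3 pc

m − M = 5 log₁₀(d/10 pc)
18.27 − (4.0) = 14.27 = 5 log₁₀(d/10)
d = 10 × 10^(14.27/5) = 10 × 10^2.854 = 7145 pc.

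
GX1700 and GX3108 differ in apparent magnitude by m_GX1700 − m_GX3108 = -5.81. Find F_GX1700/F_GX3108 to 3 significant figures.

F_GX1700/F_GX3108 = 10^(−(m_GX1700 − m_GX3108)/2.5) = 10^(5.81/2.5) = 10^2.324 = 210.9.

211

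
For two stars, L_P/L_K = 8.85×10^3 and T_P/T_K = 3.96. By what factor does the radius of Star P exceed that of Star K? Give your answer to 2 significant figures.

6.0

L ∝ R²T⁴ gives R ∝ √L / T², so
R_P/R_K = √(8.85×10^3) / (3.96)² = 94.07 / 15.68 = 5.999.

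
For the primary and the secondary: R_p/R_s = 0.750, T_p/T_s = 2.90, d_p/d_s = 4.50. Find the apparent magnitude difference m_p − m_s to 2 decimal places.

-0.73

L_p/L_s = (0.750)²(2.90)⁴ = 39.78.
F_p/F_s = (L_p/L_s)/(d_p/d_s)² = 39.78/20.25 = 1.965.
m_p − m_s = −2.5 log₁₀(1.965) = -0.73.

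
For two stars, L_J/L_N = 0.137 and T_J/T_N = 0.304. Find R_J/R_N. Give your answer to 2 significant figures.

4.0

L ∝ R²T⁴ gives R ∝ √L / T², so
R_J/R_N = √(0.137) / (0.304)² = 0.3701 / 0.09242 = 4.005.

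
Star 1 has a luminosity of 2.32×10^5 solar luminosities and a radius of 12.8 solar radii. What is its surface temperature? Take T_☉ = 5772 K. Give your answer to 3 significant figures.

3.54×10^4 K

T/T_☉ = (L/L_☉)^(1/4) / (R/R_☉)^(1/2)
T = 5772 × (2.32×10^5)^(1/4) / √(12.8) = 5772 × 21.95 / 3.578 = 3.541×10^4 K.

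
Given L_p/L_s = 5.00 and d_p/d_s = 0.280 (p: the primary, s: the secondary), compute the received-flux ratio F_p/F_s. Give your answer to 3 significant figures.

F = L/(4πd²), so F_p/F_s = (L_p/L_s) / (d_p/d_s)²
= 5.00 / (0.280)² = 5.00 / 0.07840 = 63.78.

63.8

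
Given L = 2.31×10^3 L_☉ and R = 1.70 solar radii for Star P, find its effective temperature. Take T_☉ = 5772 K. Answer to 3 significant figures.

3.07×10^4 K

T/T_☉ = (L/L_☉)^(1/4) / (R/R_☉)^(1/2)
T = 5772 × (2.31×10^3)^(1/4) / √(1.70) = 5772 × 6.933 / 1.304 = 3.069×10^4 K.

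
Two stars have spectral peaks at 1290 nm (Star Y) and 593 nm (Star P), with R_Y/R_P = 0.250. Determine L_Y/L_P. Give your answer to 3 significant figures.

Wien's law gives T ∝ 1/λ_max, so T_Y/T_P = λ_P/λ_Y = 593/1290 = 0.4597.
Then L ∝ R²T⁴ gives L_Y/L_P = (0.250)² × (0.4597)⁴ = 0.06250 × 0.04465 = 0.002791.

0.00279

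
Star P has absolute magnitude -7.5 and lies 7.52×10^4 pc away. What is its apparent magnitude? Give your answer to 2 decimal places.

11.88

m = M + 5 log₁₀(d/10 pc) = -7.5 + 5 log₁₀(7.52×10^4/10)
  = -7.5 + 5 × 3.876 = -7.5 + 19.38 = 11.88.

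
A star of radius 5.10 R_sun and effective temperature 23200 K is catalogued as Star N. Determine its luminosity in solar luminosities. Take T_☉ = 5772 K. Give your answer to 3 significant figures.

L/L_☉ = (R/R_☉)² (T/T_☉)⁴ = (5.10)² × (23200/5772)⁴
       = 26.01 × (4.019)⁴ = 26.01 × 261.0 = 6789.

6.79×10^3 solar luminosities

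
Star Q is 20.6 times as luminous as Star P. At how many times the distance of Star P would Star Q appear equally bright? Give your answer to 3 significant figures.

4.54

Equal flux requires L_Q/d_Q² = L_P/d_P², so d_Q/d_P = √(L_Q/L_P)
= √(20.6) = 4.539.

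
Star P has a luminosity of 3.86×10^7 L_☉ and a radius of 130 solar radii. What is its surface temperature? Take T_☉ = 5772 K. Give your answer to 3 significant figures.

T/T_☉ = (L/L_☉)^(1/4) / (R/R_☉)^(1/2)
T = 5772 × (3.86×10^7)^(1/4) / √(130) = 5772 × 78.82 / 11.40 = 3.990×10^4 K.

3.99×10^4 K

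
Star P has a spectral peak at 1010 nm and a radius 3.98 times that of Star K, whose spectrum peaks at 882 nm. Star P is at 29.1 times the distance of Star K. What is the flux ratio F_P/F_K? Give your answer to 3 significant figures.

Wien's law: T_P/T_K = λ_K/λ_P = 882/1010 = 0.8733.
L_P/L_K = (R_P/R_K)²(T_P/T_K)⁴ = (3.98)²(0.8733)⁴ = 9.212.
F_P/F_K = (L_P/L_K)/(d_P/d_K)² = 9.212/(29.1)² = 0.01088.

0.0109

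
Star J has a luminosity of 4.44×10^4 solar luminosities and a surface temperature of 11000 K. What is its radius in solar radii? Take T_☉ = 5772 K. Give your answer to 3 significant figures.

58.0 solar radii

R/R_☉ = √(L/L_☉) / (T/T_☉)² = √(4.44×10^4) / (1.906)²
       = 210.7 / 3.632 = 58.02.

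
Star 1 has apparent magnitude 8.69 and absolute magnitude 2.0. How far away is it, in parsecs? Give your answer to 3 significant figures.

218 pc

m − M = 5 log₁₀(d/10 pc)
8.69 − (2.0) = 6.69 = 5 log₁₀(d/10)
d = 10 × 10^(6.69/5) = 10 × 10^1.338 = 217.8 pc.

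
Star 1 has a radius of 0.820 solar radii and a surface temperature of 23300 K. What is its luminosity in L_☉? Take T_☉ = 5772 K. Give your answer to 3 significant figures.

L/L_☉ = (R/R_☉)² (T/T_☉)⁴ = (0.820)² × (23300/5772)⁴
       = 0.6724 × (4.037)⁴ = 0.6724 × 265.5 = 178.5.

179 L_☉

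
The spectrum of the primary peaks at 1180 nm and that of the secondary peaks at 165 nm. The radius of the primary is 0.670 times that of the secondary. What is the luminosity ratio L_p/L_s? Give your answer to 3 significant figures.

Wien's law gives T ∝ 1/λ_max, so T_p/T_s = λ_s/λ_p = 165/1180 = 0.1398.
Then L ∝ R²T⁴ gives L_p/L_s = (0.670)² × (0.1398)⁴ = 0.4489 × 3.823×10^-4 = 1.716×10^-4.

1.72×10^-4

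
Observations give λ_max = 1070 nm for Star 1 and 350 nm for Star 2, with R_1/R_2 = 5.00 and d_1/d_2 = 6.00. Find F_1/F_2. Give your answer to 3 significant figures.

0.00795

Wien's law: T_1/T_2 = λ_2/λ_1 = 350/1070 = 0.3271.
L_1/L_2 = (R_1/R_2)²(T_1/T_2)⁴ = (5.00)²(0.3271)⁴ = 0.2862.
F_1/F_2 = (L_1/L_2)/(d_1/d_2)² = 0.2862/(6.00)² = 0.007950.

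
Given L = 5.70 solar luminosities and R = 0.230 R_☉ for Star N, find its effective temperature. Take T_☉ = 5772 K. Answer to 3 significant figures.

T/T_☉ = (L/L_☉)^(1/4) / (R/R_☉)^(1/2)
T = 5772 × (5.70)^(1/4) / √(0.230) = 5772 × 1.545 / 0.4796 = 1.860×10^4 K.

1.86×10^4 K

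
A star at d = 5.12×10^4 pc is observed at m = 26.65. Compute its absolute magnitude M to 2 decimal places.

M = m − 5 log₁₀(d/10 pc) = 26.65 − 5 log₁₀(5.12×10^4/10)
  = 26.65 − 5 × 3.709 = 26.65 − 18.55 = 8.10.

8.10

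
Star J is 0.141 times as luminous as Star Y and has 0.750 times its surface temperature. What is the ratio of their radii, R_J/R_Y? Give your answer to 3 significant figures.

0.668

L ∝ R²T⁴ gives R ∝ √L / T², so
R_J/R_Y = √(0.141) / (0.750)² = 0.3755 / 0.5625 = 0.6676.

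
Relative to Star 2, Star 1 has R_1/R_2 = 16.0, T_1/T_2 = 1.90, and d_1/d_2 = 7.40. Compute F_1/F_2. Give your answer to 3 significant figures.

60.9

L_1/L_2 = (R_1/R_2)²(T_1/T_2)⁴ = (16.0)² × (1.90)⁴ = 3336.
F_1/F_2 = (L_1/L_2)/(d_1/d_2)² = 3336 / (7.40)² = 60.92.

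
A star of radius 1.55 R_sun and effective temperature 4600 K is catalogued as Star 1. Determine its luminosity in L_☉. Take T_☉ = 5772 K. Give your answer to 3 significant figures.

L/L_☉ = (R/R_☉)² (T/T_☉)⁴ = (1.55)² × (4600/5772)⁴
       = 2.403 × (0.7970)⁴ = 2.403 × 0.4034 = 0.9691.

0.969 L_☉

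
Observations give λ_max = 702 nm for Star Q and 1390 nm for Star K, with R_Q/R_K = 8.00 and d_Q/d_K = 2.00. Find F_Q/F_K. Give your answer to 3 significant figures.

246

Wien's law: T_Q/T_K = λ_K/λ_Q = 1390/702 = 1.980.
L_Q/L_K = (R_Q/R_K)²(T_Q/T_K)⁴ = (8.00)²(1.980)⁴ = 983.8.
F_Q/F_K = (L_Q/L_K)/(d_Q/d_K)² = 983.8/(2.00)² = 245.9.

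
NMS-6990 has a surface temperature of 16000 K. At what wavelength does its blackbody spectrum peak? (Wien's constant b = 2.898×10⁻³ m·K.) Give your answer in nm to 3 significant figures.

181 nm

λ_max = b/T = 2.898×10⁻³ / 16000 = 1.81×10^-7 m = 181.1 nm.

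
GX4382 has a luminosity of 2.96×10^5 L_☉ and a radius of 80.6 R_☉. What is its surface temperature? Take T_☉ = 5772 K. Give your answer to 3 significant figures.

1.50×10^4 K

T/T_☉ = (L/L_☉)^(1/4) / (R/R_☉)^(1/2)
T = 5772 × (2.96×10^5)^(1/4) / √(80.6) = 5772 × 23.33 / 8.978 = 1.500×10^4 K.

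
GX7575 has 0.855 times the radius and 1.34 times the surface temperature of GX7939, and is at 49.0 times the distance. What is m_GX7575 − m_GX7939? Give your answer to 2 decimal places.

L_GX7575/L_GX7939 = (0.855)²(1.34)⁴ = 2.357.
F_GX7575/F_GX7939 = (L_GX7575/L_GX7939)/(d_GX7575/d_GX7939)² = 2.357/2401 = 9.817×10^-4.
m_GX7575 − m_GX7939 = −2.5 log₁₀(9.817×10^-4) = 7.52.

7.52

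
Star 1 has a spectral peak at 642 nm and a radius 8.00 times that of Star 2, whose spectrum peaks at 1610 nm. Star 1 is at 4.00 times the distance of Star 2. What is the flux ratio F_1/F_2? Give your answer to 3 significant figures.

158

Wien's law: T_1/T_2 = λ_2/λ_1 = 1610/642 = 2.508.
L_1/L_2 = (R_1/R_2)²(T_1/T_2)⁴ = (8.00)²(2.508)⁴ = 2531.
F_1/F_2 = (L_1/L_2)/(d_1/d_2)² = 2531/(4.00)² = 158.2.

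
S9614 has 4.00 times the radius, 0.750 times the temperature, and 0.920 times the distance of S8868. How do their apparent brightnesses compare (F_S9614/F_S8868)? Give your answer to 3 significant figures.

L_S9614/L_S8868 = (R_S9614/R_S8868)²(T_S9614/T_S8868)⁴ = (4.00)² × (0.750)⁴ = 5.062.
F_S9614/F_S8868 = (L_S9614/L_S8868)/(d_S9614/d_S8868)² = 5.062 / (0.920)² = 5.981.

5.98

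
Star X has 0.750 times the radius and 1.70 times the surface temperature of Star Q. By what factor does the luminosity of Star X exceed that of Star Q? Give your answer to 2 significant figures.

4.7

From the Stefan–Boltzmann law, L ∝ R²T⁴, so
L_X/L_Q = (R_X/R_Q)² (T_X/T_Q)⁴ = (0.750)² × (1.70)⁴ = 0.5625 × 8.352 = 4.698.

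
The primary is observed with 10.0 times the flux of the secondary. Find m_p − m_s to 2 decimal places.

m_p − m_s = −2.5 log₁₀(F_p/F_s) = −2.5 log₁₀(10.0) = −2.5 × (1.000) = -2.500.

-2.50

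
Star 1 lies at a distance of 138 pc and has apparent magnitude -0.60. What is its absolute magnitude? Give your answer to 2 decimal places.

M = m − 5 log₁₀(d/10 pc) = -0.60 − 5 log₁₀(138/10)
  = -0.60 − 5 × 1.140 = -0.60 − 5.70 = -6.30.

-6.30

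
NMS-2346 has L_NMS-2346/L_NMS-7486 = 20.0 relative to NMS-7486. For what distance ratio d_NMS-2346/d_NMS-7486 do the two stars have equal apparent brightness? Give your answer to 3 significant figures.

Equal flux requires L_NMS-2346/d_NMS-2346² = L_NMS-7486/d_NMS-7486², so d_NMS-2346/d_NMS-7486 = √(L_NMS-2346/L_NMS-7486)
= √(20.0) = 4.472.

4.47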